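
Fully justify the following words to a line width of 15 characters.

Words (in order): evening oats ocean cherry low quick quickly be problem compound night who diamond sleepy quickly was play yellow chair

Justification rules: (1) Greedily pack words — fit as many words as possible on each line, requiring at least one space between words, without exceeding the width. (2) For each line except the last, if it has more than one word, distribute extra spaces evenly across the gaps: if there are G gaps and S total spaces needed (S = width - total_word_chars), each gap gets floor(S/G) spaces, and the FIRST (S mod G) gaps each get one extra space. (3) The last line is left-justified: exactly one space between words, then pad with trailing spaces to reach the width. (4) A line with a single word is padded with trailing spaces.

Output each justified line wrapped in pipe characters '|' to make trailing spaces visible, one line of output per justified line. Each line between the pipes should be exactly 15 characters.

Line 1: ['evening', 'oats'] (min_width=12, slack=3)
Line 2: ['ocean', 'cherry'] (min_width=12, slack=3)
Line 3: ['low', 'quick'] (min_width=9, slack=6)
Line 4: ['quickly', 'be'] (min_width=10, slack=5)
Line 5: ['problem'] (min_width=7, slack=8)
Line 6: ['compound', 'night'] (min_width=14, slack=1)
Line 7: ['who', 'diamond'] (min_width=11, slack=4)
Line 8: ['sleepy', 'quickly'] (min_width=14, slack=1)
Line 9: ['was', 'play', 'yellow'] (min_width=15, slack=0)
Line 10: ['chair'] (min_width=5, slack=10)

Answer: |evening    oats|
|ocean    cherry|
|low       quick|
|quickly      be|
|problem        |
|compound  night|
|who     diamond|
|sleepy  quickly|
|was play yellow|
|chair          |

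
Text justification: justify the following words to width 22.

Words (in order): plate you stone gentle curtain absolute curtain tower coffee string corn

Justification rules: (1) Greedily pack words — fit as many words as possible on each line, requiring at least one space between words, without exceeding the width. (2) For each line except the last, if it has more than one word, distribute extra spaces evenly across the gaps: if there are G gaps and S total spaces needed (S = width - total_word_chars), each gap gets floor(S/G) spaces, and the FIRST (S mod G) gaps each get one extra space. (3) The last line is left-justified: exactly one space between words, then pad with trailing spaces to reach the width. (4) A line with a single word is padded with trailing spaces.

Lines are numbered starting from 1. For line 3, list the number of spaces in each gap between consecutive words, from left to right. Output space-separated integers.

Answer: 2 2

Derivation:
Line 1: ['plate', 'you', 'stone', 'gentle'] (min_width=22, slack=0)
Line 2: ['curtain', 'absolute'] (min_width=16, slack=6)
Line 3: ['curtain', 'tower', 'coffee'] (min_width=20, slack=2)
Line 4: ['string', 'corn'] (min_width=11, slack=11)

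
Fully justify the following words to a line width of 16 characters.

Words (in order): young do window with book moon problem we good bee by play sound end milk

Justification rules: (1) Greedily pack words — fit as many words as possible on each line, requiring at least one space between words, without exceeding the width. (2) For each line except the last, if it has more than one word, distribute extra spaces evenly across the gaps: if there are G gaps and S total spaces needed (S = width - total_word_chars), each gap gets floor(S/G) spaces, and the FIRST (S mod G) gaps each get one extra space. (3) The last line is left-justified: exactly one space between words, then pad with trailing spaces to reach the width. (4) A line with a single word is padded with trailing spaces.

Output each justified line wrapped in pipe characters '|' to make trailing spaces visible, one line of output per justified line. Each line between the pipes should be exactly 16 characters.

Line 1: ['young', 'do', 'window'] (min_width=15, slack=1)
Line 2: ['with', 'book', 'moon'] (min_width=14, slack=2)
Line 3: ['problem', 'we', 'good'] (min_width=15, slack=1)
Line 4: ['bee', 'by', 'play'] (min_width=11, slack=5)
Line 5: ['sound', 'end', 'milk'] (min_width=14, slack=2)

Answer: |young  do window|
|with  book  moon|
|problem  we good|
|bee    by   play|
|sound end milk  |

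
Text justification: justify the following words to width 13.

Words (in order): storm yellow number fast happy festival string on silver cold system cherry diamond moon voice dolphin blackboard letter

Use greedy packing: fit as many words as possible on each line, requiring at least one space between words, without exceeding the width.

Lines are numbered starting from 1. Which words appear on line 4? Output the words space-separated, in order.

Line 1: ['storm', 'yellow'] (min_width=12, slack=1)
Line 2: ['number', 'fast'] (min_width=11, slack=2)
Line 3: ['happy'] (min_width=5, slack=8)
Line 4: ['festival'] (min_width=8, slack=5)
Line 5: ['string', 'on'] (min_width=9, slack=4)
Line 6: ['silver', 'cold'] (min_width=11, slack=2)
Line 7: ['system', 'cherry'] (min_width=13, slack=0)
Line 8: ['diamond', 'moon'] (min_width=12, slack=1)
Line 9: ['voice', 'dolphin'] (min_width=13, slack=0)
Line 10: ['blackboard'] (min_width=10, slack=3)
Line 11: ['letter'] (min_width=6, slack=7)

Answer: festival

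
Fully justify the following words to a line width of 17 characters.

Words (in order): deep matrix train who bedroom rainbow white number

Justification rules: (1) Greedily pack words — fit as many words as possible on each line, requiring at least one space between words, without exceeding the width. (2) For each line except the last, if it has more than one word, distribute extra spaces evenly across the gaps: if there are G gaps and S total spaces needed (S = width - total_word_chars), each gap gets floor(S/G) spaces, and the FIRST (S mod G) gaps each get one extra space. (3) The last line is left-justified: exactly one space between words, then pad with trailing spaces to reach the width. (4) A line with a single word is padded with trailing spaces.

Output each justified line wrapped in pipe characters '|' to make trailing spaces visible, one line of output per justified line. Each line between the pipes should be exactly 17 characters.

Line 1: ['deep', 'matrix', 'train'] (min_width=17, slack=0)
Line 2: ['who', 'bedroom'] (min_width=11, slack=6)
Line 3: ['rainbow', 'white'] (min_width=13, slack=4)
Line 4: ['number'] (min_width=6, slack=11)

Answer: |deep matrix train|
|who       bedroom|
|rainbow     white|
|number           |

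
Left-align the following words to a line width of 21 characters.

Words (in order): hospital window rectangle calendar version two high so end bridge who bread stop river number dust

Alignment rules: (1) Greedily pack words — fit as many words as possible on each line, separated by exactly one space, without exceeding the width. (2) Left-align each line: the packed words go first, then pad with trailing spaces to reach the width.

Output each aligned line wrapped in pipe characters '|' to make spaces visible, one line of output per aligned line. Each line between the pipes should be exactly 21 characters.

Answer: |hospital window      |
|rectangle calendar   |
|version two high so  |
|end bridge who bread |
|stop river number    |
|dust                 |

Derivation:
Line 1: ['hospital', 'window'] (min_width=15, slack=6)
Line 2: ['rectangle', 'calendar'] (min_width=18, slack=3)
Line 3: ['version', 'two', 'high', 'so'] (min_width=19, slack=2)
Line 4: ['end', 'bridge', 'who', 'bread'] (min_width=20, slack=1)
Line 5: ['stop', 'river', 'number'] (min_width=17, slack=4)
Line 6: ['dust'] (min_width=4, slack=17)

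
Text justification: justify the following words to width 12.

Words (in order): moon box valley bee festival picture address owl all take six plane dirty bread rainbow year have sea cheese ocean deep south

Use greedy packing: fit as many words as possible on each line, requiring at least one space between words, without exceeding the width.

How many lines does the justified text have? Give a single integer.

Line 1: ['moon', 'box'] (min_width=8, slack=4)
Line 2: ['valley', 'bee'] (min_width=10, slack=2)
Line 3: ['festival'] (min_width=8, slack=4)
Line 4: ['picture'] (min_width=7, slack=5)
Line 5: ['address', 'owl'] (min_width=11, slack=1)
Line 6: ['all', 'take', 'six'] (min_width=12, slack=0)
Line 7: ['plane', 'dirty'] (min_width=11, slack=1)
Line 8: ['bread'] (min_width=5, slack=7)
Line 9: ['rainbow', 'year'] (min_width=12, slack=0)
Line 10: ['have', 'sea'] (min_width=8, slack=4)
Line 11: ['cheese', 'ocean'] (min_width=12, slack=0)
Line 12: ['deep', 'south'] (min_width=10, slack=2)
Total lines: 12

Answer: 12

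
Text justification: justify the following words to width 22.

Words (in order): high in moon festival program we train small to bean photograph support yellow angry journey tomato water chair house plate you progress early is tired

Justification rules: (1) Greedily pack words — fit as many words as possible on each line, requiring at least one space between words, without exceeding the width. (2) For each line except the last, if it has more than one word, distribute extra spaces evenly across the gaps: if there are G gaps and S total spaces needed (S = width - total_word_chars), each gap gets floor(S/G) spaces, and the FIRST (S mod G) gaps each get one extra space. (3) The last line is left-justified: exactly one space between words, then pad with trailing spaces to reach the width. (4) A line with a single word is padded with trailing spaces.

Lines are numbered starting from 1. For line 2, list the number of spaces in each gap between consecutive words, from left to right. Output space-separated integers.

Answer: 1 1 1

Derivation:
Line 1: ['high', 'in', 'moon', 'festival'] (min_width=21, slack=1)
Line 2: ['program', 'we', 'train', 'small'] (min_width=22, slack=0)
Line 3: ['to', 'bean', 'photograph'] (min_width=18, slack=4)
Line 4: ['support', 'yellow', 'angry'] (min_width=20, slack=2)
Line 5: ['journey', 'tomato', 'water'] (min_width=20, slack=2)
Line 6: ['chair', 'house', 'plate', 'you'] (min_width=21, slack=1)
Line 7: ['progress', 'early', 'is'] (min_width=17, slack=5)
Line 8: ['tired'] (min_width=5, slack=17)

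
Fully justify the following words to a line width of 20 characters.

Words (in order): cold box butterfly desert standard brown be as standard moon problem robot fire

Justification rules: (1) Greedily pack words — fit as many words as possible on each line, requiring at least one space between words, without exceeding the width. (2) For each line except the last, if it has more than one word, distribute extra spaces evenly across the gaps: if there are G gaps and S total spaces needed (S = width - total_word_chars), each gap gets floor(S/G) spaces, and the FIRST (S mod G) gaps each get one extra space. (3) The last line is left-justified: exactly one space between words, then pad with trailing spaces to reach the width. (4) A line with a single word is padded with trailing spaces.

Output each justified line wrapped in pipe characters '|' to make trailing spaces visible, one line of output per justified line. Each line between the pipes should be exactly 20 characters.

Line 1: ['cold', 'box', 'butterfly'] (min_width=18, slack=2)
Line 2: ['desert', 'standard'] (min_width=15, slack=5)
Line 3: ['brown', 'be', 'as', 'standard'] (min_width=20, slack=0)
Line 4: ['moon', 'problem', 'robot'] (min_width=18, slack=2)
Line 5: ['fire'] (min_width=4, slack=16)

Answer: |cold  box  butterfly|
|desert      standard|
|brown be as standard|
|moon  problem  robot|
|fire                |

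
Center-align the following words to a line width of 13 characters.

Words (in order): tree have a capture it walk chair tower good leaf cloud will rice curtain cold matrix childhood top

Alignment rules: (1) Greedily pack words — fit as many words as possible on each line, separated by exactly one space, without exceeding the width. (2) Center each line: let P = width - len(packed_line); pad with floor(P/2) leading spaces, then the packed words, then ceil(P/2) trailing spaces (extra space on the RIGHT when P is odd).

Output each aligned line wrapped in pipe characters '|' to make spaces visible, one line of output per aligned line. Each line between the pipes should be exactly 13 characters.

Answer: | tree have a |
| capture it  |
| walk chair  |
| tower good  |
| leaf cloud  |
|  will rice  |
|curtain cold |
|   matrix    |
|childhood top|

Derivation:
Line 1: ['tree', 'have', 'a'] (min_width=11, slack=2)
Line 2: ['capture', 'it'] (min_width=10, slack=3)
Line 3: ['walk', 'chair'] (min_width=10, slack=3)
Line 4: ['tower', 'good'] (min_width=10, slack=3)
Line 5: ['leaf', 'cloud'] (min_width=10, slack=3)
Line 6: ['will', 'rice'] (min_width=9, slack=4)
Line 7: ['curtain', 'cold'] (min_width=12, slack=1)
Line 8: ['matrix'] (min_width=6, slack=7)
Line 9: ['childhood', 'top'] (min_width=13, slack=0)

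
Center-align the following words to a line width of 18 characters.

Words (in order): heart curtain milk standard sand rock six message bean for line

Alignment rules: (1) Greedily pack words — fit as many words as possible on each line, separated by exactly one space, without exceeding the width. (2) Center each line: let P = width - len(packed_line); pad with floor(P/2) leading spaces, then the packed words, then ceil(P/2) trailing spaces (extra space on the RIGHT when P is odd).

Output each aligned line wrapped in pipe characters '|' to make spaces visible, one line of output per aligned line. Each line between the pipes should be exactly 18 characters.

Answer: |heart curtain milk|
|standard sand rock|
| six message bean |
|     for line     |

Derivation:
Line 1: ['heart', 'curtain', 'milk'] (min_width=18, slack=0)
Line 2: ['standard', 'sand', 'rock'] (min_width=18, slack=0)
Line 3: ['six', 'message', 'bean'] (min_width=16, slack=2)
Line 4: ['for', 'line'] (min_width=8, slack=10)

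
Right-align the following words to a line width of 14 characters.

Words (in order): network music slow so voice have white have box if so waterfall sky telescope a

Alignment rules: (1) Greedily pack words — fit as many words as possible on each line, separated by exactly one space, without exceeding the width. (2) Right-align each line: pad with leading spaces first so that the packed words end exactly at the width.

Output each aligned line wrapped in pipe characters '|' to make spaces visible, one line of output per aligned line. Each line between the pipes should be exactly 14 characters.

Answer: | network music|
| slow so voice|
|    have white|
|have box if so|
| waterfall sky|
|   telescope a|

Derivation:
Line 1: ['network', 'music'] (min_width=13, slack=1)
Line 2: ['slow', 'so', 'voice'] (min_width=13, slack=1)
Line 3: ['have', 'white'] (min_width=10, slack=4)
Line 4: ['have', 'box', 'if', 'so'] (min_width=14, slack=0)
Line 5: ['waterfall', 'sky'] (min_width=13, slack=1)
Line 6: ['telescope', 'a'] (min_width=11, slack=3)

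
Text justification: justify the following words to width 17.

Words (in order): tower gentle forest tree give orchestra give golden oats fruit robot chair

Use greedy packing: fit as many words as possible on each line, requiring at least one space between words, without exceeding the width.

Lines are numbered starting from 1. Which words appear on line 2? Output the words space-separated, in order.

Answer: forest tree give

Derivation:
Line 1: ['tower', 'gentle'] (min_width=12, slack=5)
Line 2: ['forest', 'tree', 'give'] (min_width=16, slack=1)
Line 3: ['orchestra', 'give'] (min_width=14, slack=3)
Line 4: ['golden', 'oats', 'fruit'] (min_width=17, slack=0)
Line 5: ['robot', 'chair'] (min_width=11, slack=6)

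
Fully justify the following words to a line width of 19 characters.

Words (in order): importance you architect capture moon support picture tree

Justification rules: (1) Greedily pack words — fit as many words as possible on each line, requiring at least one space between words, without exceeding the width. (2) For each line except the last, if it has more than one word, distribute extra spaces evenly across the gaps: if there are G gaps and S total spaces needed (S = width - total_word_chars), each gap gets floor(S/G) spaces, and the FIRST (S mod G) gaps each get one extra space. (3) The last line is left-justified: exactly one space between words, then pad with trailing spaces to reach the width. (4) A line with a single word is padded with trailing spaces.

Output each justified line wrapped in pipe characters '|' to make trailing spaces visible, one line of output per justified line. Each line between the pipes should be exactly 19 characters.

Answer: |importance      you|
|architect   capture|
|moon        support|
|picture tree       |

Derivation:
Line 1: ['importance', 'you'] (min_width=14, slack=5)
Line 2: ['architect', 'capture'] (min_width=17, slack=2)
Line 3: ['moon', 'support'] (min_width=12, slack=7)
Line 4: ['picture', 'tree'] (min_width=12, slack=7)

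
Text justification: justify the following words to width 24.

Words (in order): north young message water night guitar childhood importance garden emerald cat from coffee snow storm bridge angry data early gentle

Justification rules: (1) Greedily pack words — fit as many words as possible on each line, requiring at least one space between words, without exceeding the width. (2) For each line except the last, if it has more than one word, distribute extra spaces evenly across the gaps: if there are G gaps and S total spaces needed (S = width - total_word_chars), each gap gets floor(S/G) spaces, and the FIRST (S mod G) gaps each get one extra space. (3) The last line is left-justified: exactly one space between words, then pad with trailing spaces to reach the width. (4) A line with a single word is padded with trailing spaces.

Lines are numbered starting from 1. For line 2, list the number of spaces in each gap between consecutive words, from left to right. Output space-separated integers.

Line 1: ['north', 'young', 'message'] (min_width=19, slack=5)
Line 2: ['water', 'night', 'guitar'] (min_width=18, slack=6)
Line 3: ['childhood', 'importance'] (min_width=20, slack=4)
Line 4: ['garden', 'emerald', 'cat', 'from'] (min_width=23, slack=1)
Line 5: ['coffee', 'snow', 'storm', 'bridge'] (min_width=24, slack=0)
Line 6: ['angry', 'data', 'early', 'gentle'] (min_width=23, slack=1)

Answer: 4 4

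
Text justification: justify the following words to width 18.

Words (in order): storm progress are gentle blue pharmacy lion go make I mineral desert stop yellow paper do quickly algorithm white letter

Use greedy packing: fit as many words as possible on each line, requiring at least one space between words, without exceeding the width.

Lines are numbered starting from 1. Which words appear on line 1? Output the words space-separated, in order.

Line 1: ['storm', 'progress', 'are'] (min_width=18, slack=0)
Line 2: ['gentle', 'blue'] (min_width=11, slack=7)
Line 3: ['pharmacy', 'lion', 'go'] (min_width=16, slack=2)
Line 4: ['make', 'I', 'mineral'] (min_width=14, slack=4)
Line 5: ['desert', 'stop', 'yellow'] (min_width=18, slack=0)
Line 6: ['paper', 'do', 'quickly'] (min_width=16, slack=2)
Line 7: ['algorithm', 'white'] (min_width=15, slack=3)
Line 8: ['letter'] (min_width=6, slack=12)

Answer: storm progress are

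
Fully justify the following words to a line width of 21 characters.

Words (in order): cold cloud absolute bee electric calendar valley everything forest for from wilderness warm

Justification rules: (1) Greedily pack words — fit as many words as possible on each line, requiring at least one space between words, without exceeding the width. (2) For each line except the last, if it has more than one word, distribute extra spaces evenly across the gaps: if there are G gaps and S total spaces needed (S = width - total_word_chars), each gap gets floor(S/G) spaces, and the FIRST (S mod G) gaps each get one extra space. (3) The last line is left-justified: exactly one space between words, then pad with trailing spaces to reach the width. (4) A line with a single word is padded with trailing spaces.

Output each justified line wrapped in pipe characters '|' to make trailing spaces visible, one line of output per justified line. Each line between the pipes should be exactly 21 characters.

Answer: |cold  cloud  absolute|
|bee electric calendar|
|valley     everything|
|forest    for    from|
|wilderness warm      |

Derivation:
Line 1: ['cold', 'cloud', 'absolute'] (min_width=19, slack=2)
Line 2: ['bee', 'electric', 'calendar'] (min_width=21, slack=0)
Line 3: ['valley', 'everything'] (min_width=17, slack=4)
Line 4: ['forest', 'for', 'from'] (min_width=15, slack=6)
Line 5: ['wilderness', 'warm'] (min_width=15, slack=6)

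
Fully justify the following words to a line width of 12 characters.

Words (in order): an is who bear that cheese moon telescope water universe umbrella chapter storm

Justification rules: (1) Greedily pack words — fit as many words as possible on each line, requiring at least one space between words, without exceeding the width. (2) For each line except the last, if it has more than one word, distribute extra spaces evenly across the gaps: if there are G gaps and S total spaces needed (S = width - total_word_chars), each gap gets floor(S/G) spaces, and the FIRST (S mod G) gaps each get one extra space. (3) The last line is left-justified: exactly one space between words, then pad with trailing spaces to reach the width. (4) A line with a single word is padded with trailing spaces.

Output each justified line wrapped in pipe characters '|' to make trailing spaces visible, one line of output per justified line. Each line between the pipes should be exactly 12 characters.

Line 1: ['an', 'is', 'who'] (min_width=9, slack=3)
Line 2: ['bear', 'that'] (min_width=9, slack=3)
Line 3: ['cheese', 'moon'] (min_width=11, slack=1)
Line 4: ['telescope'] (min_width=9, slack=3)
Line 5: ['water'] (min_width=5, slack=7)
Line 6: ['universe'] (min_width=8, slack=4)
Line 7: ['umbrella'] (min_width=8, slack=4)
Line 8: ['chapter'] (min_width=7, slack=5)
Line 9: ['storm'] (min_width=5, slack=7)

Answer: |an   is  who|
|bear    that|
|cheese  moon|
|telescope   |
|water       |
|universe    |
|umbrella    |
|chapter     |
|storm       |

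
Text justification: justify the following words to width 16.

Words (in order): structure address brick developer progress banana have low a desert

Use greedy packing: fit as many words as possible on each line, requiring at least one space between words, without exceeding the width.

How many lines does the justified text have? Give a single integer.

Line 1: ['structure'] (min_width=9, slack=7)
Line 2: ['address', 'brick'] (min_width=13, slack=3)
Line 3: ['developer'] (min_width=9, slack=7)
Line 4: ['progress', 'banana'] (min_width=15, slack=1)
Line 5: ['have', 'low', 'a'] (min_width=10, slack=6)
Line 6: ['desert'] (min_width=6, slack=10)
Total lines: 6

Answer: 6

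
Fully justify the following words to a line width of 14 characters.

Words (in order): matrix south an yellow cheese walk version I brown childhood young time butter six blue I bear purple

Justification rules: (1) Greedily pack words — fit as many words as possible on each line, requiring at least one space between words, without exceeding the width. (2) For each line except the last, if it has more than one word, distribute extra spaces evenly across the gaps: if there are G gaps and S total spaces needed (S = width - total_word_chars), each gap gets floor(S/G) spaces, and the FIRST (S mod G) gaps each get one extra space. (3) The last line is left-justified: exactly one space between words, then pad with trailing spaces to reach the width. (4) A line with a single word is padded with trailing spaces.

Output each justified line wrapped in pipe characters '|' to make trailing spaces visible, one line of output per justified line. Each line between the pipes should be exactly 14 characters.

Answer: |matrix   south|
|an      yellow|
|cheese    walk|
|version      I|
|brown         |
|childhood     |
|young     time|
|butter     six|
|blue   I  bear|
|purple        |

Derivation:
Line 1: ['matrix', 'south'] (min_width=12, slack=2)
Line 2: ['an', 'yellow'] (min_width=9, slack=5)
Line 3: ['cheese', 'walk'] (min_width=11, slack=3)
Line 4: ['version', 'I'] (min_width=9, slack=5)
Line 5: ['brown'] (min_width=5, slack=9)
Line 6: ['childhood'] (min_width=9, slack=5)
Line 7: ['young', 'time'] (min_width=10, slack=4)
Line 8: ['butter', 'six'] (min_width=10, slack=4)
Line 9: ['blue', 'I', 'bear'] (min_width=11, slack=3)
Line 10: ['purple'] (min_width=6, slack=8)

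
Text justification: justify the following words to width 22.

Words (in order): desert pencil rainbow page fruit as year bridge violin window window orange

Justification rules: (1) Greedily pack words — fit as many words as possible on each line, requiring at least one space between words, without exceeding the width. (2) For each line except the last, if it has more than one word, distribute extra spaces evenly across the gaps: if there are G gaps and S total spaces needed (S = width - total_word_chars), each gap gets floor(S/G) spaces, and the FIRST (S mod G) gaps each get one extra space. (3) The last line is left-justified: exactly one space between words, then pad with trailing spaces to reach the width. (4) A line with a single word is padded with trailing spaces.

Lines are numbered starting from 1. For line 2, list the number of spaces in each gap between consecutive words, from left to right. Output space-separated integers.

Answer: 3 2 2

Derivation:
Line 1: ['desert', 'pencil', 'rainbow'] (min_width=21, slack=1)
Line 2: ['page', 'fruit', 'as', 'year'] (min_width=18, slack=4)
Line 3: ['bridge', 'violin', 'window'] (min_width=20, slack=2)
Line 4: ['window', 'orange'] (min_width=13, slack=9)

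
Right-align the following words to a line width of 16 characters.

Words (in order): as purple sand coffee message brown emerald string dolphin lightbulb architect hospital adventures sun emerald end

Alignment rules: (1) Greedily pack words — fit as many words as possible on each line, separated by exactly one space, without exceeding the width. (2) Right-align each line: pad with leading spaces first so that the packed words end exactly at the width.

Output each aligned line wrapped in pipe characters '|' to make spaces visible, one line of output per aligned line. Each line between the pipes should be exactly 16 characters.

Answer: |  as purple sand|
|  coffee message|
|   brown emerald|
|  string dolphin|
|       lightbulb|
|       architect|
|        hospital|
|  adventures sun|
|     emerald end|

Derivation:
Line 1: ['as', 'purple', 'sand'] (min_width=14, slack=2)
Line 2: ['coffee', 'message'] (min_width=14, slack=2)
Line 3: ['brown', 'emerald'] (min_width=13, slack=3)
Line 4: ['string', 'dolphin'] (min_width=14, slack=2)
Line 5: ['lightbulb'] (min_width=9, slack=7)
Line 6: ['architect'] (min_width=9, slack=7)
Line 7: ['hospital'] (min_width=8, slack=8)
Line 8: ['adventures', 'sun'] (min_width=14, slack=2)
Line 9: ['emerald', 'end'] (min_width=11, slack=5)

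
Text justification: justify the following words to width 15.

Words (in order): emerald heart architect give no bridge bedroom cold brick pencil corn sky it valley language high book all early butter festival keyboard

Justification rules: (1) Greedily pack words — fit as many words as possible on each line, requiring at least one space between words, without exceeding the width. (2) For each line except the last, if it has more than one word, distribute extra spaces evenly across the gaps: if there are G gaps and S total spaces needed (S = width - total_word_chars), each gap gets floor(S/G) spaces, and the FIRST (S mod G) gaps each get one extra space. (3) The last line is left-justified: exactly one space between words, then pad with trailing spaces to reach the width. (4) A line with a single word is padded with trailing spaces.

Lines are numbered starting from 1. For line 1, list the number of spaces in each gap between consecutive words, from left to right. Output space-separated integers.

Answer: 3

Derivation:
Line 1: ['emerald', 'heart'] (min_width=13, slack=2)
Line 2: ['architect', 'give'] (min_width=14, slack=1)
Line 3: ['no', 'bridge'] (min_width=9, slack=6)
Line 4: ['bedroom', 'cold'] (min_width=12, slack=3)
Line 5: ['brick', 'pencil'] (min_width=12, slack=3)
Line 6: ['corn', 'sky', 'it'] (min_width=11, slack=4)
Line 7: ['valley', 'language'] (min_width=15, slack=0)
Line 8: ['high', 'book', 'all'] (min_width=13, slack=2)
Line 9: ['early', 'butter'] (min_width=12, slack=3)
Line 10: ['festival'] (min_width=8, slack=7)
Line 11: ['keyboard'] (min_width=8, slack=7)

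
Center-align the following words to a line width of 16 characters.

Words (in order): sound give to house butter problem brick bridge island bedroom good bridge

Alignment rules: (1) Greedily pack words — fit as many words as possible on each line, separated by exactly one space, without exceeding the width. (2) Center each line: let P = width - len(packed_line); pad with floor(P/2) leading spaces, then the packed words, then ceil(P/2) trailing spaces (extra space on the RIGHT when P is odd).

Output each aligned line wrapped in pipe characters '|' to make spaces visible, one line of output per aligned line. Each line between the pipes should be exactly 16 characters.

Answer: | sound give to  |
|  house butter  |
| problem brick  |
| bridge island  |
|  bedroom good  |
|     bridge     |

Derivation:
Line 1: ['sound', 'give', 'to'] (min_width=13, slack=3)
Line 2: ['house', 'butter'] (min_width=12, slack=4)
Line 3: ['problem', 'brick'] (min_width=13, slack=3)
Line 4: ['bridge', 'island'] (min_width=13, slack=3)
Line 5: ['bedroom', 'good'] (min_width=12, slack=4)
Line 6: ['bridge'] (min_width=6, slack=10)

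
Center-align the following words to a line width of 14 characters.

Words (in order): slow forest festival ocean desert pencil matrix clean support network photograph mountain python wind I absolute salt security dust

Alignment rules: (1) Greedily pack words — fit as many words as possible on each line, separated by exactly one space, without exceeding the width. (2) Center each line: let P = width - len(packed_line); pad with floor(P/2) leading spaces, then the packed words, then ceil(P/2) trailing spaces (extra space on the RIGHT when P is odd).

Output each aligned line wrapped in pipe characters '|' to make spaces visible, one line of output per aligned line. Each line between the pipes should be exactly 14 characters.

Answer: | slow forest  |
|festival ocean|
|desert pencil |
| matrix clean |
|   support    |
|   network    |
|  photograph  |
|   mountain   |
|python wind I |
|absolute salt |
|security dust |

Derivation:
Line 1: ['slow', 'forest'] (min_width=11, slack=3)
Line 2: ['festival', 'ocean'] (min_width=14, slack=0)
Line 3: ['desert', 'pencil'] (min_width=13, slack=1)
Line 4: ['matrix', 'clean'] (min_width=12, slack=2)
Line 5: ['support'] (min_width=7, slack=7)
Line 6: ['network'] (min_width=7, slack=7)
Line 7: ['photograph'] (min_width=10, slack=4)
Line 8: ['mountain'] (min_width=8, slack=6)
Line 9: ['python', 'wind', 'I'] (min_width=13, slack=1)
Line 10: ['absolute', 'salt'] (min_width=13, slack=1)
Line 11: ['security', 'dust'] (min_width=13, slack=1)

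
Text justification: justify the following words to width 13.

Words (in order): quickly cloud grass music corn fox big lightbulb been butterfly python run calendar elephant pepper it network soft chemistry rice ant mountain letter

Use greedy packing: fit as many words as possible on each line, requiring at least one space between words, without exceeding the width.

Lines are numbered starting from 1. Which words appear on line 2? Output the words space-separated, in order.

Line 1: ['quickly', 'cloud'] (min_width=13, slack=0)
Line 2: ['grass', 'music'] (min_width=11, slack=2)
Line 3: ['corn', 'fox', 'big'] (min_width=12, slack=1)
Line 4: ['lightbulb'] (min_width=9, slack=4)
Line 5: ['been'] (min_width=4, slack=9)
Line 6: ['butterfly'] (min_width=9, slack=4)
Line 7: ['python', 'run'] (min_width=10, slack=3)
Line 8: ['calendar'] (min_width=8, slack=5)
Line 9: ['elephant'] (min_width=8, slack=5)
Line 10: ['pepper', 'it'] (min_width=9, slack=4)
Line 11: ['network', 'soft'] (min_width=12, slack=1)
Line 12: ['chemistry'] (min_width=9, slack=4)
Line 13: ['rice', 'ant'] (min_width=8, slack=5)
Line 14: ['mountain'] (min_width=8, slack=5)
Line 15: ['letter'] (min_width=6, slack=7)

Answer: grass music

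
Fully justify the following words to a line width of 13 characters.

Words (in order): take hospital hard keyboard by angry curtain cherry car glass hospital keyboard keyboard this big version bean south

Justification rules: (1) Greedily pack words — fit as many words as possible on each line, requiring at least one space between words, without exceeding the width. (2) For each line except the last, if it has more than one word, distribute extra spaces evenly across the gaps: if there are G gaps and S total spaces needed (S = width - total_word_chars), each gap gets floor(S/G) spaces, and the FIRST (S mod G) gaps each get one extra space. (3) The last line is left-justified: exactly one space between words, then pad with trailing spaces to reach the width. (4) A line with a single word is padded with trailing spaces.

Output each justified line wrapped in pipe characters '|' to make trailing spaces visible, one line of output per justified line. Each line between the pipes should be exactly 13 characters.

Answer: |take hospital|
|hard keyboard|
|by      angry|
|curtain      |
|cherry    car|
|glass        |
|hospital     |
|keyboard     |
|keyboard this|
|big   version|
|bean south   |

Derivation:
Line 1: ['take', 'hospital'] (min_width=13, slack=0)
Line 2: ['hard', 'keyboard'] (min_width=13, slack=0)
Line 3: ['by', 'angry'] (min_width=8, slack=5)
Line 4: ['curtain'] (min_width=7, slack=6)
Line 5: ['cherry', 'car'] (min_width=10, slack=3)
Line 6: ['glass'] (min_width=5, slack=8)
Line 7: ['hospital'] (min_width=8, slack=5)
Line 8: ['keyboard'] (min_width=8, slack=5)
Line 9: ['keyboard', 'this'] (min_width=13, slack=0)
Line 10: ['big', 'version'] (min_width=11, slack=2)
Line 11: ['bean', 'south'] (min_width=10, slack=3)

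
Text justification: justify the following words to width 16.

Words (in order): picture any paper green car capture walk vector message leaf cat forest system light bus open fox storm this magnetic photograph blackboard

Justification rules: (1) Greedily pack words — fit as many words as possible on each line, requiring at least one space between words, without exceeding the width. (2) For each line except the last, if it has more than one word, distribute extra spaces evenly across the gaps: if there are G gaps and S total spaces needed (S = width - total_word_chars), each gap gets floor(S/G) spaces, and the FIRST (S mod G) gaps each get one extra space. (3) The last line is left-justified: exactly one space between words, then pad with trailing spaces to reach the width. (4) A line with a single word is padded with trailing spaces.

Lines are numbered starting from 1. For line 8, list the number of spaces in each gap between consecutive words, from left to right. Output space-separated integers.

Line 1: ['picture', 'any'] (min_width=11, slack=5)
Line 2: ['paper', 'green', 'car'] (min_width=15, slack=1)
Line 3: ['capture', 'walk'] (min_width=12, slack=4)
Line 4: ['vector', 'message'] (min_width=14, slack=2)
Line 5: ['leaf', 'cat', 'forest'] (min_width=15, slack=1)
Line 6: ['system', 'light', 'bus'] (min_width=16, slack=0)
Line 7: ['open', 'fox', 'storm'] (min_width=14, slack=2)
Line 8: ['this', 'magnetic'] (min_width=13, slack=3)
Line 9: ['photograph'] (min_width=10, slack=6)
Line 10: ['blackboard'] (min_width=10, slack=6)

Answer: 4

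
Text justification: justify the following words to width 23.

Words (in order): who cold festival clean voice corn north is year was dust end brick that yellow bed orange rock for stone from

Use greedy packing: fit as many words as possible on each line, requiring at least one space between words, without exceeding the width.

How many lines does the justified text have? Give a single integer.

Line 1: ['who', 'cold', 'festival', 'clean'] (min_width=23, slack=0)
Line 2: ['voice', 'corn', 'north', 'is'] (min_width=19, slack=4)
Line 3: ['year', 'was', 'dust', 'end', 'brick'] (min_width=23, slack=0)
Line 4: ['that', 'yellow', 'bed', 'orange'] (min_width=22, slack=1)
Line 5: ['rock', 'for', 'stone', 'from'] (min_width=19, slack=4)
Total lines: 5

Answer: 5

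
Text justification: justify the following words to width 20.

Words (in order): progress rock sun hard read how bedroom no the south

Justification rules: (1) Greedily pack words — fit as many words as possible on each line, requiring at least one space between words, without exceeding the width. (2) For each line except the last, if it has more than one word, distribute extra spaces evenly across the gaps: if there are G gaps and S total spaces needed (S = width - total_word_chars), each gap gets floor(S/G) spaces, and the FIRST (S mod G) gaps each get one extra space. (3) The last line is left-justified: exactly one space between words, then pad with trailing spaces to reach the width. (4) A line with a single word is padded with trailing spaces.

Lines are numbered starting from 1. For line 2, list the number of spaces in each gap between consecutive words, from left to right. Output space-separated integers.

Line 1: ['progress', 'rock', 'sun'] (min_width=17, slack=3)
Line 2: ['hard', 'read', 'how'] (min_width=13, slack=7)
Line 3: ['bedroom', 'no', 'the', 'south'] (min_width=20, slack=0)

Answer: 5 4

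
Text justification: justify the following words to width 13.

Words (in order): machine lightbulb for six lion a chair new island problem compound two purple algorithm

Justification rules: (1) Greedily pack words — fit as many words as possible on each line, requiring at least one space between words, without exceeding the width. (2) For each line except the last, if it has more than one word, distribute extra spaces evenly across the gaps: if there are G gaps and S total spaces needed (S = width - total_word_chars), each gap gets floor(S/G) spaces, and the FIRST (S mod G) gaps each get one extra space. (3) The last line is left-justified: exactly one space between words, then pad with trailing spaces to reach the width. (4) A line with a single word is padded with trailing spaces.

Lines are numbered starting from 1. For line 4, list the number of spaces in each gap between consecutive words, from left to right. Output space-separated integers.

Answer: 5

Derivation:
Line 1: ['machine'] (min_width=7, slack=6)
Line 2: ['lightbulb', 'for'] (min_width=13, slack=0)
Line 3: ['six', 'lion', 'a'] (min_width=10, slack=3)
Line 4: ['chair', 'new'] (min_width=9, slack=4)
Line 5: ['island'] (min_width=6, slack=7)
Line 6: ['problem'] (min_width=7, slack=6)
Line 7: ['compound', 'two'] (min_width=12, slack=1)
Line 8: ['purple'] (min_width=6, slack=7)
Line 9: ['algorithm'] (min_width=9, slack=4)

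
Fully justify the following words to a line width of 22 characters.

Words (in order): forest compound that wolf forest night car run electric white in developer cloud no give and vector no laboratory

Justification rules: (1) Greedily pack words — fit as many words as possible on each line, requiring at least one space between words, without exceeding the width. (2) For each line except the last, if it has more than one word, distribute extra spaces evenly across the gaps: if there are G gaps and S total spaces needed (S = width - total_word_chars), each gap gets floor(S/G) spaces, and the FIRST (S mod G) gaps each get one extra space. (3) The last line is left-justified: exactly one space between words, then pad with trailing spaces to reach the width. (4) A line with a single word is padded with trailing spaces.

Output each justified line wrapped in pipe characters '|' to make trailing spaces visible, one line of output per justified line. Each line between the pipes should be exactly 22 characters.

Line 1: ['forest', 'compound', 'that'] (min_width=20, slack=2)
Line 2: ['wolf', 'forest', 'night', 'car'] (min_width=21, slack=1)
Line 3: ['run', 'electric', 'white', 'in'] (min_width=21, slack=1)
Line 4: ['developer', 'cloud', 'no'] (min_width=18, slack=4)
Line 5: ['give', 'and', 'vector', 'no'] (min_width=18, slack=4)
Line 6: ['laboratory'] (min_width=10, slack=12)

Answer: |forest  compound  that|
|wolf  forest night car|
|run  electric white in|
|developer   cloud   no|
|give   and  vector  no|
|laboratory            |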